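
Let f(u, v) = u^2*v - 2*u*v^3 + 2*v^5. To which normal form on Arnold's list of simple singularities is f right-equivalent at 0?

D6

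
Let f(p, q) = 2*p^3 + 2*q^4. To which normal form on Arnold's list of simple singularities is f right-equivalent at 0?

The Hessian of f at 0 is [[0, 0], [0, 0]] with rank 0, so corank 2. A Groebner basis of the Jacobian ideal J(f) in C{p,q} is {q^3, p^2}; counting standard monomials gives mu = 6. Corank 2; j^3 = 2*p^3 is a perfect cube, so E-series; the 4-jet and mu = 6 give E_6.

E_6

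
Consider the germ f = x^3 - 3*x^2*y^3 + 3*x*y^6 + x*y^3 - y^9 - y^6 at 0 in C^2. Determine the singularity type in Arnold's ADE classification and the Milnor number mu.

The Hessian of f at 0 is [[0, 0], [0, 0]] with rank 0, so corank 2. A Groebner basis of the Jacobian ideal J(f) in C{x,y} is {x^3, x*y^2, 3*x^2 + y^3}; counting standard monomials gives mu = 7. Corank 2; j^3 = x^3 is a perfect cube, so E-series; the 4-jet and mu = 7 give E_7.

Type E7, Milnor number mu = 7.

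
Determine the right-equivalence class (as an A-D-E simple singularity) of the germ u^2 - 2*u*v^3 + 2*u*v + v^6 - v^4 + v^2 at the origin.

A3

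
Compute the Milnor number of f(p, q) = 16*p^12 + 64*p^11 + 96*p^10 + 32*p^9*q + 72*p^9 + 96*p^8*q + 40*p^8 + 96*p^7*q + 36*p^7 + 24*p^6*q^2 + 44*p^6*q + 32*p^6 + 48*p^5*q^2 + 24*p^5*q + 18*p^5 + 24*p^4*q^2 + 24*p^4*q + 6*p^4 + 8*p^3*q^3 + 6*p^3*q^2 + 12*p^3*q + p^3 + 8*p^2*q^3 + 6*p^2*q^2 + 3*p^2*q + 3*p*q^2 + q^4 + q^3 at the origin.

The Hessian of f at 0 is [[0, 0], [0, 0]] with rank 0, so corank 2. A Groebner basis of the Jacobian ideal J(f) in C{p,q} is {p^3 + 3*p^2/4 + 3*p*q/2 + 3*q^2/4, p^2*q - p^2/2 - p*q - q^2/2, p^2/4 + p*q^2 + p*q/2 + q^2/4, q^3}; counting standard monomials gives mu = 6. Corank 2; j^3 = (p + q)^3 is a perfect cube, so E-series; the 4-jet and mu = 6 give E_6.

6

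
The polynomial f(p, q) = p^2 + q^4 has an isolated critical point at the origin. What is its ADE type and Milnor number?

Type A_3, Milnor number mu = 3.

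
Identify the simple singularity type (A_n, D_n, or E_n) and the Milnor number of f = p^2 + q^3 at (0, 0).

Type A_2, Milnor number mu = 2.

The Hessian of f at 0 is [[2, 0], [0, 0]] with rank 1, so corank 1. A Groebner basis of the Jacobian ideal J(f) in C{p,q} is {q^2, p}; counting standard monomials gives mu = 2. Corank 1: A-series; mu = 2 gives A_2.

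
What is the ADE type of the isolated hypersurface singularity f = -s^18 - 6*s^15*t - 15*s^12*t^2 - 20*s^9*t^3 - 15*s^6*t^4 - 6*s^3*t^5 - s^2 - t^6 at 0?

A_5

The Hessian of f at 0 has rank 1. Corank 1: A-series; mu = 5 gives A_5.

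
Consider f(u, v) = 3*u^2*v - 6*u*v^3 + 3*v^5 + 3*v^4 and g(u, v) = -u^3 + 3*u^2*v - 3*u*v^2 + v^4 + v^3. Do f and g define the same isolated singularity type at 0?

No.

The Hessian of f at 0 is [[0, 0], [0, 0]] with rank 0, so corank 2. A Groebner basis of the Jacobian ideal J(f) in C{u,v} is {u*v^2, -u*v + v^3, u^2 + 4*u*v}; counting standard monomials gives mu = 5. Corank 2; j^3 = 3*u^2*v has shape L^2 M (L != M), so D-series; mu = 5 gives D_5. The Hessian of g at 0 is [[0, 0], [0, 0]] with rank 0, so corank 2. A Groebner basis of the Jacobian ideal J(g) in C{u,v} is {v^3, u^2 - 2*u*v + v^2}; counting standard monomials gives mu = 6. Corank 2; j^3 = -(u - v)^3 is a perfect cube, so E-series; the 4-jet and mu = 6 give E_6. f is D_5 but g is E_6, hence not right-equivalent.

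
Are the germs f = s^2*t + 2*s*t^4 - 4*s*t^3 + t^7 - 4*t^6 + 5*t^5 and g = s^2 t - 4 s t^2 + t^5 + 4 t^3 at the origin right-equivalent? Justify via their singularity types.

Yes.

The Hessian of f at 0 is [[0, 0], [0, 0]] with rank 0, so corank 2. A Groebner basis of the Jacobian ideal J(f) in C{s,t} is {s^3, s^2*t, 2*s^2 + s*t^2, s^2/2 - s*t/2 + t^3}; counting standard monomials gives mu = 6. Corank 2; j^3 = s^2*t has shape L^2 M (L != M), so D-series; mu = 6 gives D_6. The Hessian of g at 0 is [[0, 0], [0, 0]] with rank 0, so corank 2. A Groebner basis of the Jacobian ideal J(g) in C{s,t} is {s^2/5 + t^4 - 4*t^2/5, s^3 - 8*t^3, s*t - 2*t^2}; counting standard monomials gives mu = 6. Corank 2; j^3 = t*(s - 2*t)^2 has shape L^2 M (L != M), so D-series; mu = 6 gives D_6. Both have type D_6, hence right-equivalent.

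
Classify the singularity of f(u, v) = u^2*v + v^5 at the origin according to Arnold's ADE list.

D_6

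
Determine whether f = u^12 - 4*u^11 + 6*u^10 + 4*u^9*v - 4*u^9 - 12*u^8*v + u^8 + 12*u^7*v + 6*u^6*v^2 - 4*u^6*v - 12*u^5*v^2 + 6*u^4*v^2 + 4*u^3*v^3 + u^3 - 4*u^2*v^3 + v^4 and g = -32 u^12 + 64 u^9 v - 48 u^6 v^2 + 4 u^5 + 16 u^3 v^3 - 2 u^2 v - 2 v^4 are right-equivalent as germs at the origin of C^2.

No.

The Hessian of f at 0 has rank 0. Corank 2; j^3 = u^3 is a perfect cube, so E-series; the 4-jet and mu = 6 give E_6. The Hessian of g at 0 has rank 0. Corank 2; j^3 = -2*u^2*v has shape L^2 M (L != M), so D-series; mu = 5 gives D_5. f is E_6 but g is D_5, hence not right-equivalent.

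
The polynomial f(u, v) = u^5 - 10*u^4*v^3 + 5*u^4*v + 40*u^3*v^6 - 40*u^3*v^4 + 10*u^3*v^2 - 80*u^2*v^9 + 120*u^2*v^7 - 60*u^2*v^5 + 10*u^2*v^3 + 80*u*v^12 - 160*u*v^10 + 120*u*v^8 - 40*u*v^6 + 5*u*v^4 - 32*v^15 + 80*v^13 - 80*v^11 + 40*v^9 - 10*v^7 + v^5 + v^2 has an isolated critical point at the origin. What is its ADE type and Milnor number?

The Hessian of f at 0 is [[0, 0], [0, 2]] with rank 1, so corank 1. A Groebner basis of the Jacobian ideal J(f) in C{u,v} is {u^4, v}; counting standard monomials gives mu = 4. Corank 1: A-series; mu = 4 gives A_4.

Type A4, Milnor number mu = 4.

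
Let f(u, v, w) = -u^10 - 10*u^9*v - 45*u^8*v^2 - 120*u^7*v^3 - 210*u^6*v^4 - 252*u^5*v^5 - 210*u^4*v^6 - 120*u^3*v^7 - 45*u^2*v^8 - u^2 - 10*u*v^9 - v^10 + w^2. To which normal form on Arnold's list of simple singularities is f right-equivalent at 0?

A9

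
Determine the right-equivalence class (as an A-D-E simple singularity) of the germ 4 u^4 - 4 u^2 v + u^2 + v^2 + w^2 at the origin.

The Hessian of f at 0 has rank 3. Corank 0: nondegenerate Morse point, so A_1.

A_1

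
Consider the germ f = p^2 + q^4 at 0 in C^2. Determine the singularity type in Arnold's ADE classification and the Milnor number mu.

The Hessian of f at 0 has rank 1. Corank 1: A-series; mu = 3 gives A_3.

Type A_3, Milnor number mu = 3.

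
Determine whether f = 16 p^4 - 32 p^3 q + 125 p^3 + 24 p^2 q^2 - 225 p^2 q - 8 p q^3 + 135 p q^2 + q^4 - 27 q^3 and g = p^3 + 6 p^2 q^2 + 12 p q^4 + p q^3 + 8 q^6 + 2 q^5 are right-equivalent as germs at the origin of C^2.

No.

The Hessian of f at 0 has rank 0. Corank 2; j^3 = (5*p - 3*q)^3 is a perfect cube, so E-series; the 4-jet and mu = 6 give E_6. The Hessian of g at 0 has rank 0. Corank 2; j^3 = p^3 is a perfect cube, so E-series; the 4-jet and mu = 7 give E_7. f is E_6 but g is E_7, hence not right-equivalent.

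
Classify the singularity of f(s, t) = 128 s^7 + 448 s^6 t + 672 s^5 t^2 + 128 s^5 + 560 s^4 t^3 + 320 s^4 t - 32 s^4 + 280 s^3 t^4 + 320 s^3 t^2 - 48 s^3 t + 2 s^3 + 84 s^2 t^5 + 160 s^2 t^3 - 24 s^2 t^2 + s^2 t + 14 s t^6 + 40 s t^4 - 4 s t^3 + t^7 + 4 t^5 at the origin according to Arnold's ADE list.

The Hessian of f at 0 is [[0, 0], [0, 0]] with rank 0, so corank 2. A Groebner basis of the Jacobian ideal J(f) in C{s,t} is {135*s^2/344 + s*t^3 + 491*s*t^2/172 - 313*s*t/688 + 313*t^3/344, -103*s^2/86 - 833*s*t^2/86 + 249*s*t/172 + t^4 - 249*t^3/86, s^3 - 8*s^2/43 - 48*s*t^2/43 + 8*s*t/43 - 16*t^3/43, s^2*t + 7*s^2/172 + 107*s*t^2/86 - 57*s*t/344 + 57*t^3/172}; counting standard monomials gives mu = 8. Corank 2; j^3 = s^2*(2*s + t) has shape L^2 M (L != M), so D-series; mu = 8 gives D_8.

D_8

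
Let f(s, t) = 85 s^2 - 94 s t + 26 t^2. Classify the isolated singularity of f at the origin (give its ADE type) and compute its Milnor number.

Type A_1, Milnor number mu = 1.

The Hessian of f at 0 has rank 2. Corank 0: nondegenerate Morse point, so A_1.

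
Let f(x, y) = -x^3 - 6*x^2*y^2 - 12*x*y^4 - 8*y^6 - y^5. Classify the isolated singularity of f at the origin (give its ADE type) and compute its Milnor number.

Type E_8, Milnor number mu = 8.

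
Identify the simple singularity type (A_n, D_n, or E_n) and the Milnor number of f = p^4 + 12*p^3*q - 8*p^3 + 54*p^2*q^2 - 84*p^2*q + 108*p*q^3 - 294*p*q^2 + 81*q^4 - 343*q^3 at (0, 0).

Type E6, Milnor number mu = 6.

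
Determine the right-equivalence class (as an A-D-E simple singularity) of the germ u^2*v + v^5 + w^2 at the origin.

The Hessian of f at 0 has rank 1. Corank 2; j^3 = u^2*v has shape L^2 M (L != M), so D-series; mu = 6 gives D_6.

D_{6}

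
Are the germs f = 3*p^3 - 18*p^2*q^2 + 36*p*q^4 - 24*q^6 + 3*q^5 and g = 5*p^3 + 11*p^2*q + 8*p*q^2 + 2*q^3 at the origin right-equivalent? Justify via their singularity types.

No.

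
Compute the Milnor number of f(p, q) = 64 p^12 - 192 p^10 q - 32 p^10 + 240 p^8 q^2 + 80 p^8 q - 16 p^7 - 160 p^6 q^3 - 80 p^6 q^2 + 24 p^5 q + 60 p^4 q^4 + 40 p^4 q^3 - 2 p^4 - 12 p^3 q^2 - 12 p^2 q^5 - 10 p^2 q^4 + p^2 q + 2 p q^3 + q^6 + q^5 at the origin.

7

The Hessian of f at 0 has rank 0. Corank 2; j^3 = p^2*q has shape L^2 M (L != M), so D-series; mu = 7 gives D_7.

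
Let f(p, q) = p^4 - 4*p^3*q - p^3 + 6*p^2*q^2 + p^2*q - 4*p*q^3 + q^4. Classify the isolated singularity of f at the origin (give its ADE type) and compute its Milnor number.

Type D5, Milnor number mu = 5.

The Hessian of f at 0 has rank 0. Corank 2; j^3 = -p^2*(p - q) has shape L^2 M (L != M), so D-series; mu = 5 gives D_5.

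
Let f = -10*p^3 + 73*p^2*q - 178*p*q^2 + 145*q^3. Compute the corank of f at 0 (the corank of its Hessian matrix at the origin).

2

The Hessian at 0 is [[0, 0], [0, 0]] of rank 0; hence corank 2.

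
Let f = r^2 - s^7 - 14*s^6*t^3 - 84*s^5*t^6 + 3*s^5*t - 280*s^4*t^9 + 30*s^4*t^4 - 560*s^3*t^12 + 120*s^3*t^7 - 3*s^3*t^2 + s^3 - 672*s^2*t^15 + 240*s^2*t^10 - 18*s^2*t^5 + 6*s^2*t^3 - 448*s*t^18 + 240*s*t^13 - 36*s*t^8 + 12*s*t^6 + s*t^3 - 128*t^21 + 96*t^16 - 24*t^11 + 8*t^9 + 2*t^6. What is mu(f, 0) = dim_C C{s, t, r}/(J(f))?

7

The Hessian of f at 0 is [[0, 0, 0], [0, 0, 0], [0, 0, 2]] with rank 1, so corank 2. A Groebner basis of the Jacobian ideal J(f) in C{s,t,r} is {s^3, s*t^2, 3*s^2 + t^3, r}; counting standard monomials gives mu = 7. Corank 2; j^3 = s^3 is a perfect cube, so E-series; the 4-jet and mu = 7 give E_7.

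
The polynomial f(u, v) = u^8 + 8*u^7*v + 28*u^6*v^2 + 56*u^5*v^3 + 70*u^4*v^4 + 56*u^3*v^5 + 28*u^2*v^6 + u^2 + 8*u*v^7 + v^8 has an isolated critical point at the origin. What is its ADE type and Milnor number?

Type A_{7}, Milnor number mu = 7.

The Hessian of f at 0 has rank 1. Corank 1: A-series; mu = 7 gives A_7.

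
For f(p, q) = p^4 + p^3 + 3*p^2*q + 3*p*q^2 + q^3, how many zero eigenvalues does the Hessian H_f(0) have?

2

The Hessian at 0 is [[0, 0], [0, 0]] of rank 0; hence corank 2.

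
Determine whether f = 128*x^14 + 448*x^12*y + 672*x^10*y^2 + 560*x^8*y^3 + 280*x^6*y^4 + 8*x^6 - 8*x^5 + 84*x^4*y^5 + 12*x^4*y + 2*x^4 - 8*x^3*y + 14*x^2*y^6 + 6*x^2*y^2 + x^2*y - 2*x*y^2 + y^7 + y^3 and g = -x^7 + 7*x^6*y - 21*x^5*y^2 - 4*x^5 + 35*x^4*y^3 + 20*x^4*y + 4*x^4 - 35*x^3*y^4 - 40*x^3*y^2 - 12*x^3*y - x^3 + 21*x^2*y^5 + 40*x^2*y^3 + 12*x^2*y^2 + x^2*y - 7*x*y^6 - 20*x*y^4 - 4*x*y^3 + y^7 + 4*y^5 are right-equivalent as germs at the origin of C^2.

Yes.

The Hessian of f at 0 has rank 0. Corank 2; j^3 = y*(x - y)^2 has shape L^2 M (L != M), so D-series; mu = 8 gives D_8. The Hessian of g at 0 has rank 0. Corank 2; j^3 = -x^2*(x - y) has shape L^2 M (L != M), so D-series; mu = 8 gives D_8. Both have type D_8, hence right-equivalent.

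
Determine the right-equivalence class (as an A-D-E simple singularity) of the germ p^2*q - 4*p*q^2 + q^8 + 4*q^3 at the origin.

D_{9}

The Hessian of f at 0 is [[0, 0], [0, 0]] with rank 0, so corank 2. A Groebner basis of the Jacobian ideal J(f) in C{p,q} is {p^2/8 + q^7 - q^2/2, p^3 - 8*q^3, p*q - 2*q^2}; counting standard monomials gives mu = 9. Corank 2; j^3 = q*(p - 2*q)^2 has shape L^2 M (L != M), so D-series; mu = 9 gives D_9.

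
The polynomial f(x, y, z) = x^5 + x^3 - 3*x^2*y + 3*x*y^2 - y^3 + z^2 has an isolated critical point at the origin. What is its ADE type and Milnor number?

The Hessian of f at 0 is [[0, 0, 0], [0, 0, 0], [0, 0, 2]] with rank 1, so corank 2. A Groebner basis of the Jacobian ideal J(f) in C{x,y,z} is {y^5, x*y^3 - 3*y^4/4, x^2 - 2*x*y + y^2, z}; counting standard monomials gives mu = 8. Corank 2; j^3 = (x - y)^3 is a perfect cube, so E-series; the 5-jet and mu = 8 give E_8.

Type E8, Milnor number mu = 8.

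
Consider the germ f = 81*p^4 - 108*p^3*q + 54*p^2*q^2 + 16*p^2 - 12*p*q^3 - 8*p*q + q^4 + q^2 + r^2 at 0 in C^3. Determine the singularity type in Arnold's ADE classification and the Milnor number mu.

The Hessian of f at 0 has rank 2. Corank 1: A-series; mu = 3 gives A_3.

Type A3, Milnor number mu = 3.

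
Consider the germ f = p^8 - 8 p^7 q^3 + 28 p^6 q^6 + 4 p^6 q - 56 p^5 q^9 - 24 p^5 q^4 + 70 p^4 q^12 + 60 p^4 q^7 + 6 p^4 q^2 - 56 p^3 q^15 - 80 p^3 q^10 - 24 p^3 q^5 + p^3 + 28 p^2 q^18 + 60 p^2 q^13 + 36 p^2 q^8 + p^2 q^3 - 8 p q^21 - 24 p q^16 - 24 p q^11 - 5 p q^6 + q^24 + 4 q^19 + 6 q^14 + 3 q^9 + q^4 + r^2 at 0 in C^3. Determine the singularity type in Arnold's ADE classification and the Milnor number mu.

The Hessian of f at 0 has rank 1. Corank 2; j^3 = p^3 is a perfect cube, so E-series; the 4-jet and mu = 6 give E_6.

Type E_{6}, Milnor number mu = 6.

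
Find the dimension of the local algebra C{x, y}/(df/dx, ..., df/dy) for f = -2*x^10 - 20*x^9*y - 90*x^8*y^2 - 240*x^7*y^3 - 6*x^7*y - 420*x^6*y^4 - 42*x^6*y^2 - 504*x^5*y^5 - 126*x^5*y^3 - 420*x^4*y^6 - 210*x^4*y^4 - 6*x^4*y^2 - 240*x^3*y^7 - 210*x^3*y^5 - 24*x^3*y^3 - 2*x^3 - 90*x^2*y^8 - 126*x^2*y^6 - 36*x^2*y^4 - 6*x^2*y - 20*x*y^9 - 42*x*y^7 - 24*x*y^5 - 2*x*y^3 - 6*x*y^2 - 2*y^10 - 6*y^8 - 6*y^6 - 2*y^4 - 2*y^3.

The Hessian of f at 0 is [[0, 0], [0, 0]] with rank 0, so corank 2. A Groebner basis of the Jacobian ideal J(f) in C{x,y} is {x^3 + 3*x^2*y + 6*x^2 + 12*x*y + 6*y^2, -3*x^2 + x*y^2 - 6*x*y - 3*y^2, 3*x^2 + 6*x*y + y^3 + 3*y^2}; counting standard monomials gives mu = 7. Corank 2; j^3 = -2*(x + y)^3 is a perfect cube, so E-series; the 4-jet and mu = 7 give E_7.

7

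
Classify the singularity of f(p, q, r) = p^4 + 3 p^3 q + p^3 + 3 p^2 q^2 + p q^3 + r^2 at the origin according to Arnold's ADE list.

The Hessian of f at 0 is [[0, 0, 0], [0, 0, 0], [0, 0, 2]] with rank 1, so corank 2. A Groebner basis of the Jacobian ideal J(f) in C{p,q,r} is {3*p^2 + q^4 + q^3, p^3, p^2*q - p^2 - q^3/3, 2*p^2 + p*q^2 + 2*q^3/3, r}; counting standard monomials gives mu = 7. Corank 2; j^3 = p^3 is a perfect cube, so E-series; the 4-jet and mu = 7 give E_7.

E_7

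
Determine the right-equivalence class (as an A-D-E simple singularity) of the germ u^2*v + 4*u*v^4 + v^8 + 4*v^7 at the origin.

The Hessian of f at 0 has rank 0. Corank 2; j^3 = u^2*v has shape L^2 M (L != M), so D-series; mu = 9 gives D_9.

D_9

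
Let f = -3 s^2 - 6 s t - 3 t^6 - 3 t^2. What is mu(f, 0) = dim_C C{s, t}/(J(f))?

5

The Hessian of f at 0 has rank 1. Corank 1: A-series; mu = 5 gives A_5.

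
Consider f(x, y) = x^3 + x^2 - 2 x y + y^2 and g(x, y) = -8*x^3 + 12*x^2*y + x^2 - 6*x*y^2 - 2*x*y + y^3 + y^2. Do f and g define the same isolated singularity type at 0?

The Hessian of f at 0 is [[2, -2], [-2, 2]] with rank 1, so corank 1. A Groebner basis of the Jacobian ideal J(f) in C{x,y} is {y^2, x - y}; counting standard monomials gives mu = 2. Corank 1: A-series; mu = 2 gives A_2. The Hessian of g at 0 is [[2, -2], [-2, 2]] with rank 1, so corank 1. A Groebner basis of the Jacobian ideal J(g) in C{x,y} is {y^2, x - y}; counting standard monomials gives mu = 2. Corank 1: A-series; mu = 2 gives A_2. Both have type A_2, hence right-equivalent.

Yes.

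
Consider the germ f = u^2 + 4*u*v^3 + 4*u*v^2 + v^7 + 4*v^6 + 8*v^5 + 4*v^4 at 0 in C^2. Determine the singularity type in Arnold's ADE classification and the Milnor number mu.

Type A6, Milnor number mu = 6.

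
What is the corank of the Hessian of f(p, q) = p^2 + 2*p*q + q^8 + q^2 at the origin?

1

The Hessian at 0 is [[2, 2], [2, 2]] of rank 1; hence corank 1.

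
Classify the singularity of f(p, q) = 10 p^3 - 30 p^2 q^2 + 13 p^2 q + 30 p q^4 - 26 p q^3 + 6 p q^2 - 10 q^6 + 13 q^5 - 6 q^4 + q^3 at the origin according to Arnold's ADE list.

D_4

The Hessian of f at 0 has rank 0. Corank 2; j^3 = (2*p + q)*(5*p^2 + 4*p*q + q^2) splits into three distinct lines over C (the quadratic factor has nonzero discriminant), so D_4.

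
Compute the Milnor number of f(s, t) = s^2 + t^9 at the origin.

8

The Hessian of f at 0 is [[2, 0], [0, 0]] with rank 1, so corank 1. A Groebner basis of the Jacobian ideal J(f) in C{s,t} is {t^8, s}; counting standard monomials gives mu = 8. Corank 1: A-series; mu = 8 gives A_8.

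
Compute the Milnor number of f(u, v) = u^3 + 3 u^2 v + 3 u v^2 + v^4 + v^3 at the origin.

6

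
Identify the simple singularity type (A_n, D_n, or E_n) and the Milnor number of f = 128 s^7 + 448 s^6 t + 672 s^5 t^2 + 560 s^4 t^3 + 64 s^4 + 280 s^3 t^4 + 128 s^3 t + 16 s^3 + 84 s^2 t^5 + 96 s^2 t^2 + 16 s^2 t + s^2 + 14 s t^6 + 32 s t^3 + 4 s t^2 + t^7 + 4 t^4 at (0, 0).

The Hessian of f at 0 has rank 1. Corank 1: A-series; mu = 6 gives A_6.

Type A_{6}, Milnor number mu = 6.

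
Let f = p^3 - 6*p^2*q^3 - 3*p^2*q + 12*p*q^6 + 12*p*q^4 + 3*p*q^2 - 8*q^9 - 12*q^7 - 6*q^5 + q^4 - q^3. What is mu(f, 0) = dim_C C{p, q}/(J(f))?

6

The Hessian of f at 0 is [[0, 0], [0, 0]] with rank 0, so corank 2. A Groebner basis of the Jacobian ideal J(f) in C{p,q} is {q^3, p^2 - 2*p*q + q^2}; counting standard monomials gives mu = 6. Corank 2; j^3 = (p - q)^3 is a perfect cube, so E-series; the 4-jet and mu = 6 give E_6.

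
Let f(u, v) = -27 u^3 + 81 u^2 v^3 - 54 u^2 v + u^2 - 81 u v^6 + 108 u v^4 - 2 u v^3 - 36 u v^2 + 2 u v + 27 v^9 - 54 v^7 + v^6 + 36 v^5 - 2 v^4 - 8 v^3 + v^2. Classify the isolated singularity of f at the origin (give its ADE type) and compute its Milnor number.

Type A2, Milnor number mu = 2.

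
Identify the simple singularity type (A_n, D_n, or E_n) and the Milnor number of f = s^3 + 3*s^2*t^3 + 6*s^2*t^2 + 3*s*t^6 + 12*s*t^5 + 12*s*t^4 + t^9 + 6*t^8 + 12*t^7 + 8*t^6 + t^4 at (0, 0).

The Hessian of f at 0 has rank 0. Corank 2; j^3 = s^3 is a perfect cube, so E-series; the 4-jet and mu = 6 give E_6.

Type E6, Milnor number mu = 6.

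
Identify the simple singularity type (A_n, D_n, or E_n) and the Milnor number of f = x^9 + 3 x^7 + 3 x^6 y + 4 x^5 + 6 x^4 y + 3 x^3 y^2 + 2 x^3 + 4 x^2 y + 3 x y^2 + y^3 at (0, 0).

Type D_{4}, Milnor number mu = 4.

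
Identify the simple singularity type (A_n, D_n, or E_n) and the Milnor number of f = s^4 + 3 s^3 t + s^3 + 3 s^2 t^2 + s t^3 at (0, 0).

The Hessian of f at 0 is [[0, 0], [0, 0]] with rank 0, so corank 2. A Groebner basis of the Jacobian ideal J(f) in C{s,t} is {3*s^2 + t^4 + t^3, s^3, s^2*t - s^2 - t^3/3, 2*s^2 + s*t^2 + 2*t^3/3}; counting standard monomials gives mu = 7. Corank 2; j^3 = s^3 is a perfect cube, so E-series; the 4-jet and mu = 7 give E_7.

Type E7, Milnor number mu = 7.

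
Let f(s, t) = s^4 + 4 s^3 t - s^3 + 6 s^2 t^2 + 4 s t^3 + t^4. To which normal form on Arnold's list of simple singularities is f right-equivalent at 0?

The Hessian of f at 0 has rank 0. Corank 2; j^3 = -s^3 is a perfect cube, so E-series; the 4-jet and mu = 6 give E_6.

E_{6}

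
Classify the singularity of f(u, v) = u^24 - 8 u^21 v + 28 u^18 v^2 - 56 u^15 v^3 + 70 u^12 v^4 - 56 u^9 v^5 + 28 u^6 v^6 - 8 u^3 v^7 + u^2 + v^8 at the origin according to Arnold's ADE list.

The Hessian of f at 0 has rank 1. Corank 1: A-series; mu = 7 gives A_7.

A_{7}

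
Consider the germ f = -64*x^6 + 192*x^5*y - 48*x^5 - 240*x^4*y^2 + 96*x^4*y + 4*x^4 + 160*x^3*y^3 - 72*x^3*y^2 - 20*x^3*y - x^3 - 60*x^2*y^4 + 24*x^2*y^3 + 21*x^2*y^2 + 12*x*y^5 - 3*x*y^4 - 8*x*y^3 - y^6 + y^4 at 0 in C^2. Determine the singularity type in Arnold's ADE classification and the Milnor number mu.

The Hessian of f at 0 is [[0, 0], [0, 0]] with rank 0, so corank 2. A Groebner basis of the Jacobian ideal J(f) in C{x,y} is {x^3, x^2*y, x^2/2 + x*y^2, 3*x^2 + y^3}; counting standard monomials gives mu = 6. Corank 2; j^3 = -x^3 is a perfect cube, so E-series; the 4-jet and mu = 6 give E_6.

Type E_6, Milnor number mu = 6.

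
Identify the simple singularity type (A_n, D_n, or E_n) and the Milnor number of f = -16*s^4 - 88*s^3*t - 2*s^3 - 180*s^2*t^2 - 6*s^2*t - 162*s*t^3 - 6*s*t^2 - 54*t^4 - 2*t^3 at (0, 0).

Type E_7, Milnor number mu = 7.

The Hessian of f at 0 has rank 0. Corank 2; j^3 = -2*(s + t)^3 is a perfect cube, so E-series; the 4-jet and mu = 7 give E_7.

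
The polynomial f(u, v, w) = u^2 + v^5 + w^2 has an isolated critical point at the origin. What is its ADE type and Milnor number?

Type A_{4}, Milnor number mu = 4.

The Hessian of f at 0 has rank 2. Corank 1: A-series; mu = 4 gives A_4.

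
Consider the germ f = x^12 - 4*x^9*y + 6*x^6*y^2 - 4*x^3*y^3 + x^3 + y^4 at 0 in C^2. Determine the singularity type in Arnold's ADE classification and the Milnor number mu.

The Hessian of f at 0 has rank 0. Corank 2; j^3 = x^3 is a perfect cube, so E-series; the 4-jet and mu = 6 give E_6.

Type E6, Milnor number mu = 6.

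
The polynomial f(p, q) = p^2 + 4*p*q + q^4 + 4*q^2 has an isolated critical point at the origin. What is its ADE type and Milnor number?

The Hessian of f at 0 is [[2, 4], [4, 8]] with rank 1, so corank 1. A Groebner basis of the Jacobian ideal J(f) in C{p,q} is {q^3, p + 2*q}; counting standard monomials gives mu = 3. Corank 1: A-series; mu = 3 gives A_3.

Type A_3, Milnor number mu = 3.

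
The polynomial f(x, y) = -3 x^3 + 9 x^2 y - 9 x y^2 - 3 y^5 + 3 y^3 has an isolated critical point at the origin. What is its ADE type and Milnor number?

The Hessian of f at 0 has rank 0. Corank 2; j^3 = -3*(x - y)^3 is a perfect cube, so E-series; the 5-jet and mu = 8 give E_8.

Type E8, Milnor number mu = 8.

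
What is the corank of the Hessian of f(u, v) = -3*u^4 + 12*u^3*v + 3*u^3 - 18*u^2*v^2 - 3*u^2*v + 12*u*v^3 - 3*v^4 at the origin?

The Hessian at 0 is [[0, 0], [0, 0]] of rank 0; hence corank 2.

2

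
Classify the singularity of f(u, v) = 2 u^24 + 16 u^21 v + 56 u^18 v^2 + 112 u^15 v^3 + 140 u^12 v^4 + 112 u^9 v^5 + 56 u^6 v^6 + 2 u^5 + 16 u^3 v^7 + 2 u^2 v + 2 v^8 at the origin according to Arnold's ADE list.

The Hessian of f at 0 is [[0, 0], [0, 0]] with rank 0, so corank 2. A Groebner basis of the Jacobian ideal J(f) in C{u,v} is {u^2/8 + v^7, u^3, u*v}; counting standard monomials gives mu = 9. Corank 2; j^3 = 2*u^2*v has shape L^2 M (L != M), so D-series; mu = 9 gives D_9.

D_9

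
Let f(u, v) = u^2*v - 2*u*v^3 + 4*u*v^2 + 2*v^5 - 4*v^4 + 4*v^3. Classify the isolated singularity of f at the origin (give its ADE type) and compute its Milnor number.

The Hessian of f at 0 has rank 0. Corank 2; j^3 = v*(u + 2*v)^2 has shape L^2 M (L != M), so D-series; mu = 6 gives D_6.

Type D6, Milnor number mu = 6.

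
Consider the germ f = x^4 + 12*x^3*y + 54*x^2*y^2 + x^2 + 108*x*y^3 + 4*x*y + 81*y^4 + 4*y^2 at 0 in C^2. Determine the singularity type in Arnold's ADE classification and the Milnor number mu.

Type A3, Milnor number mu = 3.

The Hessian of f at 0 is [[2, 4], [4, 8]] with rank 1, so corank 1. A Groebner basis of the Jacobian ideal J(f) in C{x,y} is {y^3, x + 2*y}; counting standard monomials gives mu = 3. Corank 1: A-series; mu = 3 gives A_3.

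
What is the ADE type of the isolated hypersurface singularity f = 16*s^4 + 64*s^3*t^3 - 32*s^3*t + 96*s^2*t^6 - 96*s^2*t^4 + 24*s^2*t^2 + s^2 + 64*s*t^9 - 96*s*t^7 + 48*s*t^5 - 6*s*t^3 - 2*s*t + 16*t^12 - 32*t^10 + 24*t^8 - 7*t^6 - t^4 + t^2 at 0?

A_{3}

The Hessian of f at 0 is [[2, -2], [-2, 2]] with rank 1, so corank 1. A Groebner basis of the Jacobian ideal J(f) in C{s,t} is {t^3, s - t}; counting standard monomials gives mu = 3. Corank 1: A-series; mu = 3 gives A_3.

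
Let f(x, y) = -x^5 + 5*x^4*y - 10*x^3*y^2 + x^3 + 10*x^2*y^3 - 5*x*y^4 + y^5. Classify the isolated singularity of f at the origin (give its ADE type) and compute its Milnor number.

The Hessian of f at 0 is [[0, 0], [0, 0]] with rank 0, so corank 2. A Groebner basis of the Jacobian ideal J(f) in C{x,y} is {y^5, x*y^3 - y^4/4, x^2}; counting standard monomials gives mu = 8. Corank 2; j^3 = x^3 is a perfect cube, so E-series; the 5-jet and mu = 8 give E_8.

Type E_8, Milnor number mu = 8.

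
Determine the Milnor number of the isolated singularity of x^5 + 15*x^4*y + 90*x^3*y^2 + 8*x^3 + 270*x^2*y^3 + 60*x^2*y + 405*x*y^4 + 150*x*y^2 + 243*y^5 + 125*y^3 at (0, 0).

8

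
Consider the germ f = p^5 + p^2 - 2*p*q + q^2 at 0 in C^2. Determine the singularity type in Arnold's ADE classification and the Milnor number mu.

The Hessian of f at 0 has rank 1. Corank 1: A-series; mu = 4 gives A_4.

Type A_{4}, Milnor number mu = 4.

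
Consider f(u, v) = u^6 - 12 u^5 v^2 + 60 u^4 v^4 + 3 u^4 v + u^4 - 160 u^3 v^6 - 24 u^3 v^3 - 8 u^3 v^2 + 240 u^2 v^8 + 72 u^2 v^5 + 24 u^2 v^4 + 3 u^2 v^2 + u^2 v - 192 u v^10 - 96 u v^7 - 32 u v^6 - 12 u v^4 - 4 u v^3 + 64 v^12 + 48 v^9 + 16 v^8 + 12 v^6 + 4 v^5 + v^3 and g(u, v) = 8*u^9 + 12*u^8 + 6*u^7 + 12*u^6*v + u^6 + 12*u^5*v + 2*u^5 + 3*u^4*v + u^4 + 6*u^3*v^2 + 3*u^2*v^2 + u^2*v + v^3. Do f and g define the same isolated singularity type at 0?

Yes.

The Hessian of f at 0 has rank 0. Corank 2; j^3 = v*(u^2 + v^2) splits into three distinct lines over C (the quadratic factor has nonzero discriminant), so D_4. The Hessian of g at 0 has rank 0. Corank 2; j^3 = v*(u^2 + v^2) splits into three distinct lines over C (the quadratic factor has nonzero discriminant), so D_4. Both have type D_4, hence right-equivalent.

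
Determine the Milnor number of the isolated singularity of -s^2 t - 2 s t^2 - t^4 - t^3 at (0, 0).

The Hessian of f at 0 has rank 0. Corank 2; j^3 = -t*(s + t)^2 has shape L^2 M (L != M), so D-series; mu = 5 gives D_5.

5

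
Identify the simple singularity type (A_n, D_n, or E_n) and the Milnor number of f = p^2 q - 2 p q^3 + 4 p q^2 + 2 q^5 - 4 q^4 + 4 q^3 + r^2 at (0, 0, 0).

Type D6, Milnor number mu = 6.

The Hessian of f at 0 has rank 1. Corank 2; j^3 = q*(p + 2*q)^2 has shape L^2 M (L != M), so D-series; mu = 6 gives D_6.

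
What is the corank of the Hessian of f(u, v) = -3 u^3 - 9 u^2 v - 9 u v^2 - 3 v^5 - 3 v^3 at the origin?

Hessian at 0 has rank 0.

2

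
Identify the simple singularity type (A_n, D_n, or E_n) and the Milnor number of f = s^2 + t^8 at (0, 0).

Type A_{7}, Milnor number mu = 7.

The Hessian of f at 0 has rank 1. Corank 1: A-series; mu = 7 gives A_7.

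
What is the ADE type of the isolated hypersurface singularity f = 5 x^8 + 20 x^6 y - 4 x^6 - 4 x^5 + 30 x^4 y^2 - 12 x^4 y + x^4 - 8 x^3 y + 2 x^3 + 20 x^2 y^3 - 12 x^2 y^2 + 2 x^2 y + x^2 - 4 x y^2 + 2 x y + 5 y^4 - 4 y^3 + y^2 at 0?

A_{3}

The Hessian of f at 0 has rank 1. Corank 1: A-series; mu = 3 gives A_3.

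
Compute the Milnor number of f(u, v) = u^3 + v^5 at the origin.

8

The Hessian of f at 0 is [[0, 0], [0, 0]] with rank 0, so corank 2. A Groebner basis of the Jacobian ideal J(f) in C{u,v} is {v^4, u^2}; counting standard monomials gives mu = 8. Corank 2; j^3 = u^3 is a perfect cube, so E-series; the 5-jet and mu = 8 give E_8.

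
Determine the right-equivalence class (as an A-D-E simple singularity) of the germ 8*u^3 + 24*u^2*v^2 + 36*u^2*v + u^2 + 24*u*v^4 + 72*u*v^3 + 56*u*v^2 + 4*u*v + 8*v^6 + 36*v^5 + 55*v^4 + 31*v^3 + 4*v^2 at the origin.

A_{2}

The Hessian of f at 0 is [[2, 4], [4, 8]] with rank 1, so corank 1. A Groebner basis of the Jacobian ideal J(f) in C{u,v} is {v^2, u + 2*v}; counting standard monomials gives mu = 2. Corank 1: A-series; mu = 2 gives A_2.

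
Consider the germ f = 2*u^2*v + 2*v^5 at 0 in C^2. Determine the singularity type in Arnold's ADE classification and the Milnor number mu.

The Hessian of f at 0 is [[0, 0], [0, 0]] with rank 0, so corank 2. A Groebner basis of the Jacobian ideal J(f) in C{u,v} is {u^2/5 + v^4, u^3, u*v}; counting standard monomials gives mu = 6. Corank 2; j^3 = 2*u^2*v has shape L^2 M (L != M), so D-series; mu = 6 gives D_6.

Type D_6, Milnor number mu = 6.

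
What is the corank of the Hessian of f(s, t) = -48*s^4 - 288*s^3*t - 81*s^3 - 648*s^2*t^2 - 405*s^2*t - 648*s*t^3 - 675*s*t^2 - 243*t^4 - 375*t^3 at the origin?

Hessian at 0 has rank 0.

2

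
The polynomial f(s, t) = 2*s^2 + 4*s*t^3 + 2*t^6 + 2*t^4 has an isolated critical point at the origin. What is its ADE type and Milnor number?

Type A_{3}, Milnor number mu = 3.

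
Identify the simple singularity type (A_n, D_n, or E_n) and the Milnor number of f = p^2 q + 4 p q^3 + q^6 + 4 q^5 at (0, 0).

Type D_7, Milnor number mu = 7.

The Hessian of f at 0 has rank 0. Corank 2; j^3 = p^2*q has shape L^2 M (L != M), so D-series; mu = 7 gives D_7.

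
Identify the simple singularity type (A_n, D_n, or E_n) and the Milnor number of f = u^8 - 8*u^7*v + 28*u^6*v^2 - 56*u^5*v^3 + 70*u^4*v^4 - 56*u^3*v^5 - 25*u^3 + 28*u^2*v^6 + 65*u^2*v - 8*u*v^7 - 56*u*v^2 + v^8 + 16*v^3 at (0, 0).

Type D_{9}, Milnor number mu = 9.

The Hessian of f at 0 is [[0, 0], [0, 0]] with rank 0, so corank 2. A Groebner basis of the Jacobian ideal J(f) in C{u,v} is {390625*u*v/8 + v^7 - 78125*v^2/2, u*v^2 - 4*v^3/5, u^2 - 9*u*v/5 + 4*v^2/5}; counting standard monomials gives mu = 9. Corank 2; j^3 = -(u - v)*(5*u - 4*v)^2 has shape L^2 M (L != M), so D-series; mu = 9 gives D_9.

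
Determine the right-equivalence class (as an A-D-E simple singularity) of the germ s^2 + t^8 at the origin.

The Hessian of f at 0 is [[2, 0], [0, 0]] with rank 1, so corank 1. A Groebner basis of the Jacobian ideal J(f) in C{s,t} is {t^7, s}; counting standard monomials gives mu = 7. Corank 1: A-series; mu = 7 gives A_7.

A_7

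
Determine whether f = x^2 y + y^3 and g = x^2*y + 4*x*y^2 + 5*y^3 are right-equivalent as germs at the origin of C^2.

Yes.

The Hessian of f at 0 has rank 0. Corank 2; j^3 = y*(x^2 + y^2) splits into three distinct lines over C (the quadratic factor has nonzero discriminant), so D_4. The Hessian of g at 0 has rank 0. Corank 2; j^3 = y*(x^2 + 4*x*y + 5*y^2) splits into three distinct lines over C (the quadratic factor has nonzero discriminant), so D_4. Both have type D_4, hence right-equivalent.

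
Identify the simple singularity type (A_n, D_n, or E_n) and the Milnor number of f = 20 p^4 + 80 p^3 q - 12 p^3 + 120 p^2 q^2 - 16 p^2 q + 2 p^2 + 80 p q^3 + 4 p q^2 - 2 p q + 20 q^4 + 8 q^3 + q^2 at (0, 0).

Type A1, Milnor number mu = 1.

The Hessian of f at 0 has rank 2. Corank 0: nondegenerate Morse point, so A_1.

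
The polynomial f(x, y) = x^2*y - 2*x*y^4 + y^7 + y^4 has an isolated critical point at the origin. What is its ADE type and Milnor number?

Type D_5, Milnor number mu = 5.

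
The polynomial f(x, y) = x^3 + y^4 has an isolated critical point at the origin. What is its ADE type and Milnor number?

Type E6, Milnor number mu = 6.

The Hessian of f at 0 has rank 0. Corank 2; j^3 = x^3 is a perfect cube, so E-series; the 4-jet and mu = 6 give E_6.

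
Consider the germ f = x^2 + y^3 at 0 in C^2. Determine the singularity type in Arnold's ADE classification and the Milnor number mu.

The Hessian of f at 0 is [[2, 0], [0, 0]] with rank 1, so corank 1. A Groebner basis of the Jacobian ideal J(f) in C{x,y} is {y^2, x}; counting standard monomials gives mu = 2. Corank 1: A-series; mu = 2 gives A_2.

Type A2, Milnor number mu = 2.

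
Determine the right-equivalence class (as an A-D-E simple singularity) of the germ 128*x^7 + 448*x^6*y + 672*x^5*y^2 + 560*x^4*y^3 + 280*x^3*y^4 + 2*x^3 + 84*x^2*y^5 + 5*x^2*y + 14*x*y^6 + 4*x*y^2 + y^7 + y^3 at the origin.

The Hessian of f at 0 has rank 0. Corank 2; j^3 = (x + y)^2*(2*x + y) has shape L^2 M (L != M), so D-series; mu = 8 gives D_8.

D8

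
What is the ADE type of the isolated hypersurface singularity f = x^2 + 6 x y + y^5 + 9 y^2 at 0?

The Hessian of f at 0 is [[2, 6], [6, 18]] with rank 1, so corank 1. A Groebner basis of the Jacobian ideal J(f) in C{x,y} is {y^4, x + 3*y}; counting standard monomials gives mu = 4. Corank 1: A-series; mu = 4 gives A_4.

A4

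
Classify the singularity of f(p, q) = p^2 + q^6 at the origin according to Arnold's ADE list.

The Hessian of f at 0 is [[2, 0], [0, 0]] with rank 1, so corank 1. A Groebner basis of the Jacobian ideal J(f) in C{p,q} is {q^5, p}; counting standard monomials gives mu = 5. Corank 1: A-series; mu = 5 gives A_5.

A_{5}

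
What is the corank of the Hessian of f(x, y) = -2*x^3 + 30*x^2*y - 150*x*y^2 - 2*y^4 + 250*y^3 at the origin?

Hessian at 0 has rank 0.

2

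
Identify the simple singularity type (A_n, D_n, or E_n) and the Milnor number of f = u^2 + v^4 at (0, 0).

The Hessian of f at 0 has rank 1. Corank 1: A-series; mu = 3 gives A_3.

Type A3, Milnor number mu = 3.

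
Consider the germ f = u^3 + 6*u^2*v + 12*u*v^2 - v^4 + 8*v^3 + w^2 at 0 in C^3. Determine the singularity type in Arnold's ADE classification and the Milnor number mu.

Type E6, Milnor number mu = 6.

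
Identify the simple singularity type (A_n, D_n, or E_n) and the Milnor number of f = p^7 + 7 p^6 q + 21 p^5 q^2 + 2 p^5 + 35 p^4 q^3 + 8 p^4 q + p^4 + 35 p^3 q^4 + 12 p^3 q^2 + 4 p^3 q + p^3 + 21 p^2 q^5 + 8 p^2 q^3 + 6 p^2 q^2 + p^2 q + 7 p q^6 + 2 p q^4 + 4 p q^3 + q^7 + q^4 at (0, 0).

Type D5, Milnor number mu = 5.

The Hessian of f at 0 has rank 0. Corank 2; j^3 = p^2*(p + q) has shape L^2 M (L != M), so D-series; mu = 5 gives D_5.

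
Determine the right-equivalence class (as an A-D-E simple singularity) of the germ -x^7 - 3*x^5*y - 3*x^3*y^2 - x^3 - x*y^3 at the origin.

E_7

The Hessian of f at 0 is [[0, 0], [0, 0]] with rank 0, so corank 2. A Groebner basis of the Jacobian ideal J(f) in C{x,y} is {x^3, x*y^2, 3*x^2 + y^3}; counting standard monomials gives mu = 7. Corank 2; j^3 = -x^3 is a perfect cube, so E-series; the 4-jet and mu = 7 give E_7.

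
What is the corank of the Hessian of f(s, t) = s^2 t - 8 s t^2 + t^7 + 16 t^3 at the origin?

2

Hessian at 0 has rank 0.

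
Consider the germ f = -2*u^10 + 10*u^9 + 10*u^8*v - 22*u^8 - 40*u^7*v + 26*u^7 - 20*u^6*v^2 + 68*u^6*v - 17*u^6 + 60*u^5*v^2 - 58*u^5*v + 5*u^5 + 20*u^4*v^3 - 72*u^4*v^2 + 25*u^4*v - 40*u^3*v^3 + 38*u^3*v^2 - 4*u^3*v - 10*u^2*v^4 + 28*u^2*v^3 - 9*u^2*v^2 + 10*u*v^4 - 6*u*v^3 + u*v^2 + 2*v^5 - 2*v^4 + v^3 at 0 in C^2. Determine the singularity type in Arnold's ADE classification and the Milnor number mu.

Type D_6, Milnor number mu = 6.

The Hessian of f at 0 has rank 0. Corank 2; j^3 = v^2*(u + v) has shape L^2 M (L != M), so D-series; mu = 6 gives D_6.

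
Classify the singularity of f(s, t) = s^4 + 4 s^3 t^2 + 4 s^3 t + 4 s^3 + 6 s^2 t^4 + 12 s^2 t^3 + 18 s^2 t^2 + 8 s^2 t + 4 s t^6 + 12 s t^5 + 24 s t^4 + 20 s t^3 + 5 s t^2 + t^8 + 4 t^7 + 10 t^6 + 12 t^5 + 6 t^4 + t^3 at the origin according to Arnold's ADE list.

The Hessian of f at 0 is [[0, 0], [0, 0]] with rank 0, so corank 2. A Groebner basis of the Jacobian ideal J(f) in C{s,t} is {s*t^2 - 2*s*t/3 - t^2/3, 4*s*t/3 + t^3 + 2*t^2/3, s^2 + 5*s*t/6 + t^2/6}; counting standard monomials gives mu = 5. Corank 2; j^3 = (s + t)*(2*s + t)^2 has shape L^2 M (L != M), so D-series; mu = 5 gives D_5.

D5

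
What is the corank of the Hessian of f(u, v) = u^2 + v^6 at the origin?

The Hessian at 0 is [[2, 0], [0, 0]] of rank 1; hence corank 1.

1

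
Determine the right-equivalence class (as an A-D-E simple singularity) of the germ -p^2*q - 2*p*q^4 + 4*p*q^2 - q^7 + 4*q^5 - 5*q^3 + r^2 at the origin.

The Hessian of f at 0 has rank 1. Corank 2; j^3 = -q*(p^2 - 4*p*q + 5*q^2) splits into three distinct lines over C (the quadratic factor has nonzero discriminant), so D_4.

D_4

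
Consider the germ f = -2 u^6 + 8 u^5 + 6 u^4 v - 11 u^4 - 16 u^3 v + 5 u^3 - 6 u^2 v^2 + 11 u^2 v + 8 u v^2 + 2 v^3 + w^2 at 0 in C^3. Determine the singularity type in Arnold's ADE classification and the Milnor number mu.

Type D_4, Milnor number mu = 4.

The Hessian of f at 0 has rank 1. Corank 2; j^3 = (u + v)*(5*u^2 + 6*u*v + 2*v^2) splits into three distinct lines over C (the quadratic factor has nonzero discriminant), so D_4.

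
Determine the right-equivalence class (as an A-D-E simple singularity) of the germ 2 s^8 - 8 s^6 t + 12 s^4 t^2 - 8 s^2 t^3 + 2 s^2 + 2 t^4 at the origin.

A_{3}

The Hessian of f at 0 is [[4, 0], [0, 0]] with rank 1, so corank 1. A Groebner basis of the Jacobian ideal J(f) in C{s,t} is {t^3, s}; counting standard monomials gives mu = 3. Corank 1: A-series; mu = 3 gives A_3.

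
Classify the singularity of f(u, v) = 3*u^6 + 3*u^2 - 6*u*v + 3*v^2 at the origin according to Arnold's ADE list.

The Hessian of f at 0 has rank 1. Corank 1: A-series; mu = 5 gives A_5.

A5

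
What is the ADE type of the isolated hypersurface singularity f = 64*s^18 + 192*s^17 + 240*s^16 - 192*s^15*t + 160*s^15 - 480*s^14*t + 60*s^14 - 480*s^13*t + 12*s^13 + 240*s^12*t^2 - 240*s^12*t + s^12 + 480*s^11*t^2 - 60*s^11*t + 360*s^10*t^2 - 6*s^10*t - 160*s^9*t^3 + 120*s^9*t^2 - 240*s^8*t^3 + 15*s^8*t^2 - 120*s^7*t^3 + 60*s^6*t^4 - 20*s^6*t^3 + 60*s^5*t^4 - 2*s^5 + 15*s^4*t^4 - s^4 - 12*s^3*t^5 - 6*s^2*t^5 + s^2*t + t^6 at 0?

The Hessian of f at 0 is [[0, 0], [0, 0]] with rank 0, so corank 2. A Groebner basis of the Jacobian ideal J(f) in C{s,t} is {s^2/6 + t^5, s^3, s*t}; counting standard monomials gives mu = 7. Corank 2; j^3 = s^2*t has shape L^2 M (L != M), so D-series; mu = 7 gives D_7.

D_{7}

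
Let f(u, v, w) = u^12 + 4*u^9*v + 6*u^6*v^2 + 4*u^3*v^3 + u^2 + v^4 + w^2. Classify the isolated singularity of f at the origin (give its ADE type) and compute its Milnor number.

Type A_3, Milnor number mu = 3.

The Hessian of f at 0 has rank 2. Corank 1: A-series; mu = 3 gives A_3.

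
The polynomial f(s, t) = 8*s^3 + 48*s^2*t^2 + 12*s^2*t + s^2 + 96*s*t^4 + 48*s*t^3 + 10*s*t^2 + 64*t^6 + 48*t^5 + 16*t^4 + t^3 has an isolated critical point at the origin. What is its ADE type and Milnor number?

Type A_{2}, Milnor number mu = 2.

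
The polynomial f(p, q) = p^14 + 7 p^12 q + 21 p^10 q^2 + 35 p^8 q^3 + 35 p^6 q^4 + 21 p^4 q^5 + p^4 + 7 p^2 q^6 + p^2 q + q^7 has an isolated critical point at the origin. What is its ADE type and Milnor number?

Type D8, Milnor number mu = 8.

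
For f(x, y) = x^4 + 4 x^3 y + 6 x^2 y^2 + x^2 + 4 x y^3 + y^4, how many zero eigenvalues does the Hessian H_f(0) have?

Hessian at 0 has rank 1.

1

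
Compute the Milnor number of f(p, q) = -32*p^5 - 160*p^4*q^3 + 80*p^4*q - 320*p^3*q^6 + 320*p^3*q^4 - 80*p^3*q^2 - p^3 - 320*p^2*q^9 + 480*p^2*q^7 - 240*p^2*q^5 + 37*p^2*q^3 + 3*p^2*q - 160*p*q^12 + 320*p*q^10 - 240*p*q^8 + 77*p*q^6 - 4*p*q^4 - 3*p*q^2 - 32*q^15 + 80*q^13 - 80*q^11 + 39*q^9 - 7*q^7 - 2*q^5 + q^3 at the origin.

The Hessian of f at 0 has rank 0. Corank 2; j^3 = -(p - q)^3 is a perfect cube, so E-series; the 5-jet and mu = 8 give E_8.

8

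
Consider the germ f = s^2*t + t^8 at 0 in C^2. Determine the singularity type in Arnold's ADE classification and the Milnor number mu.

The Hessian of f at 0 has rank 0. Corank 2; j^3 = s^2*t has shape L^2 M (L != M), so D-series; mu = 9 gives D_9.

Type D_{9}, Milnor number mu = 9.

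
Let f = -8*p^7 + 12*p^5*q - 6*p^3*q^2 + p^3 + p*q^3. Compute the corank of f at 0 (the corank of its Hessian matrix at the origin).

2

The Hessian at 0 is [[0, 0], [0, 0]] of rank 0; hence corank 2.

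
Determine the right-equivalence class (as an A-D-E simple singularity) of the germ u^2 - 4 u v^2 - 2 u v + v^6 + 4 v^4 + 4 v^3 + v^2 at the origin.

A5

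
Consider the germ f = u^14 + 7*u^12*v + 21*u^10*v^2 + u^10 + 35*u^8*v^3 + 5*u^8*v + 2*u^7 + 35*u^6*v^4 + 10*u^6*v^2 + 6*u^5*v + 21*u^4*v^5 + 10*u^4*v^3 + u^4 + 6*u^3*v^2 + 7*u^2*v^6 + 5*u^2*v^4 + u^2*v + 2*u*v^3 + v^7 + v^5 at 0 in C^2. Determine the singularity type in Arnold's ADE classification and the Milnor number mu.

Type D_8, Milnor number mu = 8.

The Hessian of f at 0 has rank 0. Corank 2; j^3 = u^2*v has shape L^2 M (L != M), so D-series; mu = 8 gives D_8.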